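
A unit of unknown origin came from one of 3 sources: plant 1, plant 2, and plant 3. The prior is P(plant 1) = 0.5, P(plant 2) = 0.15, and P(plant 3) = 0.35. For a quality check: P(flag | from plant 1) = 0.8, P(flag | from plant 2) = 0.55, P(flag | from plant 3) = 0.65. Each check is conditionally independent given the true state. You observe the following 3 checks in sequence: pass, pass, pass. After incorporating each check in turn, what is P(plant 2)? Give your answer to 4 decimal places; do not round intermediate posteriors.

0.4183

After 'pass': normaliser = 0.2·0.5000 + 0.45·0.1500 + 0.35·0.3500; P(plant 1) ≈ 0.3448, P(plant 2) ≈ 0.2328, P(plant 3) ≈ 0.4224
After 'pass': normaliser = 0.2·0.3448 + 0.45·0.2328 + 0.35·0.4224; P(plant 1) ≈ 0.2145, P(plant 2) ≈ 0.3257, P(plant 3) ≈ 0.4598
After 'pass': normaliser = 0.2·0.2145 + 0.45·0.3257 + 0.35·0.4598; P(plant 1) ≈ 0.1224, P(plant 2) ≈ 0.4183, P(plant 3) ≈ 0.4593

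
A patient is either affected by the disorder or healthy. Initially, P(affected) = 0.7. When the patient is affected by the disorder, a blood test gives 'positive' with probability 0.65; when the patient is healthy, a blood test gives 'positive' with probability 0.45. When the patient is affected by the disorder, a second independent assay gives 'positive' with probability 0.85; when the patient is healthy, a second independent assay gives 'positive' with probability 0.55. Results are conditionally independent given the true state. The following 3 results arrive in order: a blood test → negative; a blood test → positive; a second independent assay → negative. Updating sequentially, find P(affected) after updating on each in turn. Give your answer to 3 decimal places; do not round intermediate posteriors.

Each posterior becomes the prior for the next update.
After a blood test='negative': P(affected) = 0.35·0.7000 / (0.35·0.7000 + 0.55·0.3000) ≈ 0.5976
After a blood test='positive': P(affected) = 0.65·0.5976 / (0.65·0.5976 + 0.45·0.4024) ≈ 0.6820
After a second independent assay='negative': P(affected) = 0.15·0.6820 / (0.15·0.6820 + 0.45·0.3180) ≈ 0.4169

0.417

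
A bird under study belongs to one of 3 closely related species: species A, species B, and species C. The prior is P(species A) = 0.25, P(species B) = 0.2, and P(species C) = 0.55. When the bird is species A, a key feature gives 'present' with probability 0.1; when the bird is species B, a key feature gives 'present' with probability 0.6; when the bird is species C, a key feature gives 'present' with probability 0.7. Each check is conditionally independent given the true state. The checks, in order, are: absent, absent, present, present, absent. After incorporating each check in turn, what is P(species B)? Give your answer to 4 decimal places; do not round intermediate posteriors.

Apply Bayes' rule sequentially, carrying P(species B) forward.
After 'absent': normaliser = 0.9·0.2500 + 0.4·0.2000 + 0.3·0.5500; P(species A) ≈ 0.4787, P(species B) ≈ 0.1702, P(species C) ≈ 0.3511
After 'absent': normaliser = 0.9·0.4787 + 0.4·0.1702 + 0.3·0.3511; P(species A) ≈ 0.7130, P(species B) ≈ 0.1127, P(species C) ≈ 0.1743
After 'present': normaliser = 0.1·0.7130 + 0.6·0.1127 + 0.7·0.1743; P(species A) ≈ 0.2733, P(species B) ≈ 0.2591, P(species C) ≈ 0.4676
After 'present': normaliser = 0.1·0.2733 + 0.6·0.2591 + 0.7·0.4676; P(species A) ≈ 0.0536, P(species B) ≈ 0.3048, P(species C) ≈ 0.6417
After 'absent': normaliser = 0.9·0.0536 + 0.4·0.3048 + 0.3·0.6417; P(species A) ≈ 0.1330, P(species B) ≈ 0.3362, P(species C) ≈ 0.5309

0.3362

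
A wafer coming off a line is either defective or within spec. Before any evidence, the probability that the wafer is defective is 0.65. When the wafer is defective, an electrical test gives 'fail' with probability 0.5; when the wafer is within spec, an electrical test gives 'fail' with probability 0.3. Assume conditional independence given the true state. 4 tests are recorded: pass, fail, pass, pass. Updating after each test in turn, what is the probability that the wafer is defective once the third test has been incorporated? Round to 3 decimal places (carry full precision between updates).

Each posterior becomes the prior for the next update.
After 'pass': P(defective) = 0.5·0.6500 / (0.5·0.6500 + 0.7·0.3500) ≈ 0.5702
After 'fail': P(defective) = 0.5·0.5702 / (0.5·0.5702 + 0.3·0.4298) ≈ 0.6886
After 'pass': P(defective) = 0.5·0.6886 / (0.5·0.6886 + 0.7·0.3114) ≈ 0.6123

0.612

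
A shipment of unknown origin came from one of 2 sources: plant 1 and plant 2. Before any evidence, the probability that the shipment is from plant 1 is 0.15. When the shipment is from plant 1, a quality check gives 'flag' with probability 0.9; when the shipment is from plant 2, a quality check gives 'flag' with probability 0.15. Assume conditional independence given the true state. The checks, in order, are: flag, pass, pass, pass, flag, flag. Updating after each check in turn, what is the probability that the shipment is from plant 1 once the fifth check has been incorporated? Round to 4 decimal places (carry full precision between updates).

Each posterior becomes the prior for the next update.
After 'flag': P(plant 1) = 0.9·0.1500 / (0.9·0.1500 + 0.15·0.8500) ≈ 0.5143
After 'pass': P(plant 1) = 0.1·0.5143 / (0.1·0.5143 + 0.85·0.4857) ≈ 0.1108
After 'pass': P(plant 1) = 0.1·0.1108 / (0.1·0.1108 + 0.85·0.8892) ≈ 0.0144
After 'pass': P(plant 1) = 0.1·0.0144 / (0.1·0.0144 + 0.85·0.9856) ≈ 0.0017
After 'flag': P(plant 1) = 0.9·0.0017 / (0.9·0.0017 + 0.15·0.9983) ≈ 0.0102

0.0102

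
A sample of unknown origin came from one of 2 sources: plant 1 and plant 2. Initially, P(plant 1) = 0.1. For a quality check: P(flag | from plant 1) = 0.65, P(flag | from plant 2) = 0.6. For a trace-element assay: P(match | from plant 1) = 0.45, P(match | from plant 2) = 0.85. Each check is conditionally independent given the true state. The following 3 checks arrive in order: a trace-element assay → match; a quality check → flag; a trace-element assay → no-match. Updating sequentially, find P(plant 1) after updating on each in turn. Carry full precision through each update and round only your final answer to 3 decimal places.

0.189

After a trace-element assay='match': P(plant 1) = 0.45·0.1000 / (0.45·0.1000 + 0.85·0.9000) ≈ 0.0556
After a quality check='flag': P(plant 1) = 0.65·0.0556 / (0.65·0.0556 + 0.6·0.9444) ≈ 0.0599
After a trace-element assay='no-match': P(plant 1) = 0.55·0.0599 / (0.55·0.0599 + 0.15·0.9401) ≈ 0.1894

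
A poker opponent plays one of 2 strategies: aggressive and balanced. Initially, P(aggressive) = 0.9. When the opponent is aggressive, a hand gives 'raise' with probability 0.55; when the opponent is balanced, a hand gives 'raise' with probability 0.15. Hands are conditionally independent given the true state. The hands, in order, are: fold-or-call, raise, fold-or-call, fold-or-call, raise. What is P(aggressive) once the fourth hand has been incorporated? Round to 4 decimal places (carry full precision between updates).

After 'fold-or-call': P(aggressive) = 0.45·0.9000 / (0.45·0.9000 + 0.85·0.1000) ≈ 0.8265
After 'raise': P(aggressive) = 0.55·0.8265 / (0.55·0.8265 + 0.15·0.1735) ≈ 0.9459
After 'fold-or-call': P(aggressive) = 0.45·0.9459 / (0.45·0.9459 + 0.85·0.0541) ≈ 0.9024
After 'fold-or-call': P(aggressive) = 0.45·0.9024 / (0.45·0.9024 + 0.85·0.0976) ≈ 0.8304

0.8304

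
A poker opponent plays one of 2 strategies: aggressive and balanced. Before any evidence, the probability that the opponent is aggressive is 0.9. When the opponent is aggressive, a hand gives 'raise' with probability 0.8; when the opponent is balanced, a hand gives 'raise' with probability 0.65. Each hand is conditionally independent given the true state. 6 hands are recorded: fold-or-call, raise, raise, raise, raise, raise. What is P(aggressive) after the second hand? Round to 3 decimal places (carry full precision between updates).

0.864

After 'fold-or-call': P(aggressive) = 0.2·0.9000 / (0.2·0.9000 + 0.35·0.1000) ≈ 0.8372
After 'raise': P(aggressive) = 0.8·0.8372 / (0.8·0.8372 + 0.65·0.1628) ≈ 0.8636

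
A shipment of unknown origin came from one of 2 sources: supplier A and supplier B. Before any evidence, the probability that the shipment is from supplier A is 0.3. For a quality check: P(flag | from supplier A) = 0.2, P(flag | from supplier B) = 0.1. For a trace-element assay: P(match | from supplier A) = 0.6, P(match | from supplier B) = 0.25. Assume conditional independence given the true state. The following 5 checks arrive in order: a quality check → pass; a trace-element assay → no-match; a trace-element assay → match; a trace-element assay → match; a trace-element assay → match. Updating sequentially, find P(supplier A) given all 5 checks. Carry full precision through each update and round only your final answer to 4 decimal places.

0.7374

After a quality check='pass': P(supplier A) = 0.8·0.3000 / (0.8·0.3000 + 0.9·0.7000) ≈ 0.2759
After a trace-element assay='no-match': P(supplier A) = 0.4·0.2759 / (0.4·0.2759 + 0.75·0.7241) ≈ 0.1689
After a trace-element assay='match': P(supplier A) = 0.6·0.1689 / (0.6·0.1689 + 0.25·0.8311) ≈ 0.3278
After a trace-element assay='match': P(supplier A) = 0.6·0.3278 / (0.6·0.3278 + 0.25·0.6722) ≈ 0.5392
After a trace-element assay='match': P(supplier A) = 0.6·0.5392 / (0.6·0.5392 + 0.25·0.4608) ≈ 0.7374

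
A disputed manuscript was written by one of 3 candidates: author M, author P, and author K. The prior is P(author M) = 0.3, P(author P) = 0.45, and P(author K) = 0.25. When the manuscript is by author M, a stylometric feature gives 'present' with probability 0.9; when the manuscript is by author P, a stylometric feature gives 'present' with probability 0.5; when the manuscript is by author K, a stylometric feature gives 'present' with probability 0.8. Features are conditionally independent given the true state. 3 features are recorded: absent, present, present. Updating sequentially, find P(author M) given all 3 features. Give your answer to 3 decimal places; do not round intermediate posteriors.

After 'absent': normaliser = 0.1·0.3000 + 0.5·0.4500 + 0.2·0.2500; P(author M) ≈ 0.0984, P(author P) ≈ 0.7377, P(author K) ≈ 0.1639
After 'present': normaliser = 0.9·0.0984 + 0.5·0.7377 + 0.8·0.1639; P(author M) ≈ 0.1504, P(author P) ≈ 0.6267, P(author K) ≈ 0.2228
After 'present': normaliser = 0.9·0.1504 + 0.5·0.6267 + 0.8·0.2228; P(author M) ≈ 0.2159, P(author P) ≈ 0.4998, P(author K) ≈ 0.2843

0.216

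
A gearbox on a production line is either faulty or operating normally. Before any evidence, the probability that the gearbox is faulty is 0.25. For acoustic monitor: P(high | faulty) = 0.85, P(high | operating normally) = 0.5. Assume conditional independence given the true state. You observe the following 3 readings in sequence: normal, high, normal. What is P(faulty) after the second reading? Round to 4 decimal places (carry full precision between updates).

After 'normal': P(faulty) = 0.15·0.2500 / (0.15·0.2500 + 0.5·0.7500) ≈ 0.0909
After 'high': P(faulty) = 0.85·0.0909 / (0.85·0.0909 + 0.5·0.9091) ≈ 0.1453

0.1453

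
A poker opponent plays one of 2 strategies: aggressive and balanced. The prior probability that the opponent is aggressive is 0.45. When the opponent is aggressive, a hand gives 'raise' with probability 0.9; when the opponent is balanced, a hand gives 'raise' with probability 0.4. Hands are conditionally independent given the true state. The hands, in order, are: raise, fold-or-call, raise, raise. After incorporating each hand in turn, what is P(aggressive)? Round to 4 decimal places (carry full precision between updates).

0.6083

After 'raise': P(aggressive) = 0.9·0.4500 / (0.9·0.4500 + 0.4·0.5500) ≈ 0.6480
After 'fold-or-call': P(aggressive) = 0.1·0.6480 / (0.1·0.6480 + 0.6·0.3520) ≈ 0.2348
After 'raise': P(aggressive) = 0.9·0.2348 / (0.9·0.2348 + 0.4·0.7652) ≈ 0.4084
After 'raise': P(aggressive) = 0.9·0.4084 / (0.9·0.4084 + 0.4·0.5916) ≈ 0.6083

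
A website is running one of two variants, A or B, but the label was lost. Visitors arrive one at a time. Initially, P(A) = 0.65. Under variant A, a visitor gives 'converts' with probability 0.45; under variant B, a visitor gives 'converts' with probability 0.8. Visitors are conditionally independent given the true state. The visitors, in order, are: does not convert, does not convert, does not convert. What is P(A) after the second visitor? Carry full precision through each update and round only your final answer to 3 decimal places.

After 'does not convert': P(A) = 0.55·0.6500 / (0.55·0.6500 + 0.2·0.3500) ≈ 0.8363
After 'does not convert': P(A) = 0.55·0.8363 / (0.55·0.8363 + 0.2·0.1637) ≈ 0.9335

0.934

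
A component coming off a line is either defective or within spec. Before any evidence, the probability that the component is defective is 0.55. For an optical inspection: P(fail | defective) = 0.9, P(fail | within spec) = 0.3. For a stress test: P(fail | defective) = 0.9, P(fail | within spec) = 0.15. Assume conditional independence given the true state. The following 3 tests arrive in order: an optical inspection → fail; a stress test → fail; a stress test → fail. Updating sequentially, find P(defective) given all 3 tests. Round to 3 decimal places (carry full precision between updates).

After an optical inspection='fail': P(defective) = 0.9·0.5500 / (0.9·0.5500 + 0.3·0.4500) ≈ 0.7857
After a stress test='fail': P(defective) = 0.9·0.7857 / (0.9·0.7857 + 0.15·0.2143) ≈ 0.9565
After a stress test='fail': P(defective) = 0.9·0.9565 / (0.9·0.9565 + 0.15·0.0435) ≈ 0.9925

0.992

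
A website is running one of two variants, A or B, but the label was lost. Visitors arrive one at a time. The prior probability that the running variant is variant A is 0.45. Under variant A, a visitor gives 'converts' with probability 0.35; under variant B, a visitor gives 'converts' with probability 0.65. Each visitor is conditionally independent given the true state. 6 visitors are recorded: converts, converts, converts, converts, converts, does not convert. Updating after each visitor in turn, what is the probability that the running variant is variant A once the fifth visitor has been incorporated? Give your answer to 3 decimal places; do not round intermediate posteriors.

Apply Bayes' rule sequentially, carrying P(A) forward.
After 'converts': P(A) = 0.35·0.4500 / (0.35·0.4500 + 0.65·0.5500) ≈ 0.3058
After 'converts': P(A) = 0.35·0.3058 / (0.35·0.3058 + 0.65·0.6942) ≈ 0.1917
After 'converts': P(A) = 0.35·0.1917 / (0.35·0.1917 + 0.65·0.8083) ≈ 0.1133
After 'converts': P(A) = 0.35·0.1133 / (0.35·0.1133 + 0.65·0.8867) ≈ 0.0644
After 'converts': P(A) = 0.35·0.0644 / (0.35·0.0644 + 0.65·0.9356) ≈ 0.0357

0.036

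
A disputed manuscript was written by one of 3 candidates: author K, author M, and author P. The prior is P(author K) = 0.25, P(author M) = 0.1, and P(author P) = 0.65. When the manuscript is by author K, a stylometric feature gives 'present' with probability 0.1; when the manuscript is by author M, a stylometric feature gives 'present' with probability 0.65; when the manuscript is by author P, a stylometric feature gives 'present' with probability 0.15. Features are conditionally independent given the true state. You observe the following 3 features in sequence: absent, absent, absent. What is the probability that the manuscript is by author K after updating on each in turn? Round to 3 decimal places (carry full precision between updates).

0.311

After 'absent': normaliser = 0.9·0.2500 + 0.35·0.1000 + 0.85·0.6500; P(author K) ≈ 0.2769, P(author M) ≈ 0.0431, P(author P) ≈ 0.6800
After 'absent': normaliser = 0.9·0.2769 + 0.35·0.0431 + 0.85·0.6800; P(author K) ≈ 0.2959, P(author M) ≈ 0.0179, P(author P) ≈ 0.6862
After 'absent': normaliser = 0.9·0.2959 + 0.35·0.0179 + 0.85·0.6862; P(author K) ≈ 0.3112, P(author M) ≈ 0.0073, P(author P) ≈ 0.6815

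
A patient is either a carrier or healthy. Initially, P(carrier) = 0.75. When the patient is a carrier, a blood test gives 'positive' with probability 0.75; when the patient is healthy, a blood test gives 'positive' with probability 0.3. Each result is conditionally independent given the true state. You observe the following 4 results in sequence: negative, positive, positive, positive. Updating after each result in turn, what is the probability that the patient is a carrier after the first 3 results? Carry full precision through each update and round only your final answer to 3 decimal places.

Each posterior becomes the prior for the next update.
After 'negative': P(carrier) = 0.25·0.7500 / (0.25·0.7500 + 0.7·0.2500) ≈ 0.5172
After 'positive': P(carrier) = 0.75·0.5172 / (0.75·0.5172 + 0.3·0.4828) ≈ 0.7282
After 'positive': P(carrier) = 0.75·0.7282 / (0.75·0.7282 + 0.3·0.2718) ≈ 0.8701

0.870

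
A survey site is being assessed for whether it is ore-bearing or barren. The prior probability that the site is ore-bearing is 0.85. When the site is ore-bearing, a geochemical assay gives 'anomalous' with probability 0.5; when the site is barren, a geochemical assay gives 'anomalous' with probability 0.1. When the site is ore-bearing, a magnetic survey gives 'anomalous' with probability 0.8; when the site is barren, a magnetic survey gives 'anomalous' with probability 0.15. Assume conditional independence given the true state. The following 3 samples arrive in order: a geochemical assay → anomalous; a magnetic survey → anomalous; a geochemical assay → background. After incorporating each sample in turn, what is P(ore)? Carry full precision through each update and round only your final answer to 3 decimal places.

0.988

Each posterior becomes the prior for the next update.
After a geochemical assay='anomalous': P(ore) = 0.5·0.8500 / (0.5·0.8500 + 0.1·0.1500) ≈ 0.9659
After a magnetic survey='anomalous': P(ore) = 0.8·0.9659 / (0.8·0.9659 + 0.15·0.0341) ≈ 0.9934
After a geochemical assay='background': P(ore) = 0.5·0.9934 / (0.5·0.9934 + 0.9·0.0066) ≈ 0.9882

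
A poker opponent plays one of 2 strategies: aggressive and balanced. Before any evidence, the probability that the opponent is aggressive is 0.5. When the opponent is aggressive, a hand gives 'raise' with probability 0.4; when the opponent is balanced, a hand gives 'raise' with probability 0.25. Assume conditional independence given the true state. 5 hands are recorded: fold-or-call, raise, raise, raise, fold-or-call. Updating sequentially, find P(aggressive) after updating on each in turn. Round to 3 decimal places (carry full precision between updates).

0.724

After 'fold-or-call': P(aggressive) = 0.6·0.5000 / (0.6·0.5000 + 0.75·0.5000) ≈ 0.4444
After 'raise': P(aggressive) = 0.4·0.4444 / (0.4·0.4444 + 0.25·0.5556) ≈ 0.5614
After 'raise': P(aggressive) = 0.4·0.5614 / (0.4·0.5614 + 0.25·0.4386) ≈ 0.6719
After 'raise': P(aggressive) = 0.4·0.6719 / (0.4·0.6719 + 0.25·0.3281) ≈ 0.7662
After 'fold-or-call': P(aggressive) = 0.6·0.7662 / (0.6·0.7662 + 0.75·0.2338) ≈ 0.7239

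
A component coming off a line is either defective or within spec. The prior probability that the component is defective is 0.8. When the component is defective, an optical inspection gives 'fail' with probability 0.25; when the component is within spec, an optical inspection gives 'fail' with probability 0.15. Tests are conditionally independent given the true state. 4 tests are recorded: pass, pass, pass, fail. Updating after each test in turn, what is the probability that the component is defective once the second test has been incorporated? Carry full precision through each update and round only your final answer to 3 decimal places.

0.757

After 'pass': P(defective) = 0.75·0.8000 / (0.75·0.8000 + 0.85·0.2000) ≈ 0.7792
After 'pass': P(defective) = 0.75·0.7792 / (0.75·0.7792 + 0.85·0.2208) ≈ 0.7569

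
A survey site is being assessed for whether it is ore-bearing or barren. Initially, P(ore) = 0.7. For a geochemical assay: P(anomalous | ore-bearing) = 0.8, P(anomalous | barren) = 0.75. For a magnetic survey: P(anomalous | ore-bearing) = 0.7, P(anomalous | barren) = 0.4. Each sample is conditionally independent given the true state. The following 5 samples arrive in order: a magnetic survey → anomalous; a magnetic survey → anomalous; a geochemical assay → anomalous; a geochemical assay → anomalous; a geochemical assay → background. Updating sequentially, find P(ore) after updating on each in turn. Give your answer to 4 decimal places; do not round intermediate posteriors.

0.8667

After a magnetic survey='anomalous': P(ore) = 0.7·0.7000 / (0.7·0.7000 + 0.4·0.3000) ≈ 0.8033
After a magnetic survey='anomalous': P(ore) = 0.7·0.8033 / (0.7·0.8033 + 0.4·0.1967) ≈ 0.8772
After a geochemical assay='anomalous': P(ore) = 0.8·0.8772 / (0.8·0.8772 + 0.75·0.1228) ≈ 0.8840
After a geochemical assay='anomalous': P(ore) = 0.8·0.8840 / (0.8·0.8840 + 0.75·0.1160) ≈ 0.8905
After a geochemical assay='background': P(ore) = 0.2·0.8905 / (0.2·0.8905 + 0.25·0.1095) ≈ 0.8667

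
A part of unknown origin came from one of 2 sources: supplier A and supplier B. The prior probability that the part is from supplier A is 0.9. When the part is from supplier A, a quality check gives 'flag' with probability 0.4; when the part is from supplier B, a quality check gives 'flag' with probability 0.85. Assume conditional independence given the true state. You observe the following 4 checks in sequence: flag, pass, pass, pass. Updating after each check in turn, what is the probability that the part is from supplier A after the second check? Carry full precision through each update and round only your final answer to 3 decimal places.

0.944

Each posterior becomes the prior for the next update.
After 'flag': P(supplier A) = 0.4·0.9000 / (0.4·0.9000 + 0.85·0.1000) ≈ 0.8090
After 'pass': P(supplier A) = 0.6·0.8090 / (0.6·0.8090 + 0.15·0.1910) ≈ 0.9443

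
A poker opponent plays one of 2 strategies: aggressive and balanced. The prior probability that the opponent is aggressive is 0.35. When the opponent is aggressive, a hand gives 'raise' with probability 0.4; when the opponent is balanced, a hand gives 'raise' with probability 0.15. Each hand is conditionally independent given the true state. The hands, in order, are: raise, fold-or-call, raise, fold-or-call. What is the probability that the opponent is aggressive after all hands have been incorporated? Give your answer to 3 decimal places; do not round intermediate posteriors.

0.656

After 'raise': P(aggressive) = 0.4·0.3500 / (0.4·0.3500 + 0.15·0.6500) ≈ 0.5895
After 'fold-or-call': P(aggressive) = 0.6·0.5895 / (0.6·0.5895 + 0.85·0.4105) ≈ 0.5034
After 'raise': P(aggressive) = 0.4·0.5034 / (0.4·0.5034 + 0.15·0.4966) ≈ 0.7299
After 'fold-or-call': P(aggressive) = 0.6·0.7299 / (0.6·0.7299 + 0.85·0.2701) ≈ 0.6561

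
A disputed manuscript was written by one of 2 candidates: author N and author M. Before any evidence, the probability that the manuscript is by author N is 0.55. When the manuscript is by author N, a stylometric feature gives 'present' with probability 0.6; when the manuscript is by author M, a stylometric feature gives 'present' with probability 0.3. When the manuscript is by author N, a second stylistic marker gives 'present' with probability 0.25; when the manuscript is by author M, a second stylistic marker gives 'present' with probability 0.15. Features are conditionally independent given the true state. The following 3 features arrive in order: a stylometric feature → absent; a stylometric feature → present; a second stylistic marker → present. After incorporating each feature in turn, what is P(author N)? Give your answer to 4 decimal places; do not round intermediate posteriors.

After a stylometric feature='absent': P(author N) = 0.4·0.5500 / (0.4·0.5500 + 0.7·0.4500) ≈ 0.4112
After a stylometric feature='present': P(author N) = 0.6·0.4112 / (0.6·0.4112 + 0.3·0.5888) ≈ 0.5828
After a second stylistic marker='present': P(author N) = 0.25·0.5828 / (0.25·0.5828 + 0.15·0.4172) ≈ 0.6995

0.6995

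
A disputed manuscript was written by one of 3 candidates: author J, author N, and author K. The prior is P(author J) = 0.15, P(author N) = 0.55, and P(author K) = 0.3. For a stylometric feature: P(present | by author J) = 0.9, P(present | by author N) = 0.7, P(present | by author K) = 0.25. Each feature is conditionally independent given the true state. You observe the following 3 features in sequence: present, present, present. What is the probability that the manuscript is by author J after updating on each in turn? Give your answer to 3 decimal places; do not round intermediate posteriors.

After 'present': normaliser = 0.9·0.1500 + 0.7·0.5500 + 0.25·0.3000; P(author J) ≈ 0.2269, P(author N) ≈ 0.6471, P(author K) ≈ 0.1261
After 'present': normaliser = 0.9·0.2269 + 0.7·0.6471 + 0.25·0.1261; P(author J) ≈ 0.2965, P(author N) ≈ 0.6577, P(author K) ≈ 0.0458
After 'present': normaliser = 0.9·0.2965 + 0.7·0.6577 + 0.25·0.0458; P(author J) ≈ 0.3613, P(author N) ≈ 0.6233, P(author K) ≈ 0.0155

0.361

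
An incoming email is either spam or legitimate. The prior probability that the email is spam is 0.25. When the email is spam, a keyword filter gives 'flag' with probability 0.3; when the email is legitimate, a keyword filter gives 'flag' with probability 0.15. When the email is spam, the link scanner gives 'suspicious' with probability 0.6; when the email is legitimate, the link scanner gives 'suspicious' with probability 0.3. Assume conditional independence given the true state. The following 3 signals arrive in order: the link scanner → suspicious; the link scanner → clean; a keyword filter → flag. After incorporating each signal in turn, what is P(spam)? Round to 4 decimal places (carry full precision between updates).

After the link scanner='suspicious': P(spam) = 0.6·0.2500 / (0.6·0.2500 + 0.3·0.7500) ≈ 0.4000
After the link scanner='clean': P(spam) = 0.4·0.4000 / (0.4·0.4000 + 0.7·0.6000) ≈ 0.2759
After a keyword filter='flag': P(spam) = 0.3·0.2759 / (0.3·0.2759 + 0.15·0.7241) ≈ 0.4324

0.4324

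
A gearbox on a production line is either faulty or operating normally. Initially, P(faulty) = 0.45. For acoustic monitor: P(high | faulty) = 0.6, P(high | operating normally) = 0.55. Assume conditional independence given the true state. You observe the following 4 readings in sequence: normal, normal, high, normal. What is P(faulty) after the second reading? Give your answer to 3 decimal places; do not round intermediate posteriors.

After 'normal': P(faulty) = 0.4·0.4500 / (0.4·0.4500 + 0.45·0.5500) ≈ 0.4211
After 'normal': P(faulty) = 0.4·0.4211 / (0.4·0.4211 + 0.45·0.5789) ≈ 0.3926

0.393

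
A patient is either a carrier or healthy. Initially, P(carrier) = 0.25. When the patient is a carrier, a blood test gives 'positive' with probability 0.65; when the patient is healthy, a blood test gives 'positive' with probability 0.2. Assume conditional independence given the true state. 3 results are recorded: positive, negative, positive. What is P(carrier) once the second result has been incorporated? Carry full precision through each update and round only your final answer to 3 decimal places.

Apply Bayes' rule sequentially, carrying P(carrier) forward.
After 'positive': P(carrier) = 0.65·0.2500 / (0.65·0.2500 + 0.2·0.7500) ≈ 0.5200
After 'negative': P(carrier) = 0.35·0.5200 / (0.35·0.5200 + 0.8·0.4800) ≈ 0.3216

0.322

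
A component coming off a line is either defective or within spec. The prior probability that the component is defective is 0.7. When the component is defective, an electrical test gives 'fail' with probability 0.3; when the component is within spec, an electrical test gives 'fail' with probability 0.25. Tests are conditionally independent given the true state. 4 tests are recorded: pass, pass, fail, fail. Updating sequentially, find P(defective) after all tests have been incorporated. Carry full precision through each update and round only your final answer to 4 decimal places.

0.7453

Apply Bayes' rule sequentially, carrying P(defective) forward.
After 'pass': P(defective) = 0.7·0.7000 / (0.7·0.7000 + 0.75·0.3000) ≈ 0.6853
After 'pass': P(defective) = 0.7·0.6853 / (0.7·0.6853 + 0.75·0.3147) ≈ 0.6702
After 'fail': P(defective) = 0.3·0.6702 / (0.3·0.6702 + 0.25·0.3298) ≈ 0.7092
After 'fail': P(defective) = 0.3·0.7092 / (0.3·0.7092 + 0.25·0.2908) ≈ 0.7453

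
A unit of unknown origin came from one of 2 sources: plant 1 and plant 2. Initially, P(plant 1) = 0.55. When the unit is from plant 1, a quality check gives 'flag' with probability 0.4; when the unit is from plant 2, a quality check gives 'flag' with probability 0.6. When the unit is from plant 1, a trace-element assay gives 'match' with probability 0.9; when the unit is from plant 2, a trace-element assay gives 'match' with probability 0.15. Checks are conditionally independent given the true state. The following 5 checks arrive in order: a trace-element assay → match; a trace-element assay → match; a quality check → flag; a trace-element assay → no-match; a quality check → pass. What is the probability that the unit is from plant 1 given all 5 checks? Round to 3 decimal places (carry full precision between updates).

0.838

After a trace-element assay='match': P(plant 1) = 0.9·0.5500 / (0.9·0.5500 + 0.15·0.4500) ≈ 0.8800
After a trace-element assay='match': P(plant 1) = 0.9·0.8800 / (0.9·0.8800 + 0.15·0.1200) ≈ 0.9778
After a quality check='flag': P(plant 1) = 0.4·0.9778 / (0.4·0.9778 + 0.6·0.0222) ≈ 0.9670
After a trace-element assay='no-match': P(plant 1) = 0.1·0.9670 / (0.1·0.9670 + 0.85·0.0330) ≈ 0.7753
After a quality check='pass': P(plant 1) = 0.6·0.7753 / (0.6·0.7753 + 0.4·0.2247) ≈ 0.8381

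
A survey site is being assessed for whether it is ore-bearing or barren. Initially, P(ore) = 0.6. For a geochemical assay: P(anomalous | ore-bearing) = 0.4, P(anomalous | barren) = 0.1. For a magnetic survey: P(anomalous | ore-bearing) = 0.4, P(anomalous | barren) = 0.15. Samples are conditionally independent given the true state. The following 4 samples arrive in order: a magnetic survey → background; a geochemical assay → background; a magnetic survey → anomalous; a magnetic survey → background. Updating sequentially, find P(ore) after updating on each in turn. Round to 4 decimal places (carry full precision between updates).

After a magnetic survey='background': P(ore) = 0.6·0.6000 / (0.6·0.6000 + 0.85·0.4000) ≈ 0.5143
After a geochemical assay='background': P(ore) = 0.6·0.5143 / (0.6·0.5143 + 0.9·0.4857) ≈ 0.4138
After a magnetic survey='anomalous': P(ore) = 0.4·0.4138 / (0.4·0.4138 + 0.15·0.5862) ≈ 0.6531
After a magnetic survey='background': P(ore) = 0.6·0.6531 / (0.6·0.6531 + 0.85·0.3469) ≈ 0.5706

0.5706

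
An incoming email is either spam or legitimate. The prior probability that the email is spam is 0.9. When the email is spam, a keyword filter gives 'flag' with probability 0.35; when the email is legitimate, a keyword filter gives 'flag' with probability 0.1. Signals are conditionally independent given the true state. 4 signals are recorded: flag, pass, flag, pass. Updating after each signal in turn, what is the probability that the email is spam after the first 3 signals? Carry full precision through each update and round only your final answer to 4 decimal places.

After 'flag': P(spam) = 0.35·0.9000 / (0.35·0.9000 + 0.1·0.1000) ≈ 0.9692
After 'pass': P(spam) = 0.65·0.9692 / (0.65·0.9692 + 0.9·0.0308) ≈ 0.9579
After 'flag': P(spam) = 0.35·0.9579 / (0.35·0.9579 + 0.1·0.0421) ≈ 0.9876

0.9876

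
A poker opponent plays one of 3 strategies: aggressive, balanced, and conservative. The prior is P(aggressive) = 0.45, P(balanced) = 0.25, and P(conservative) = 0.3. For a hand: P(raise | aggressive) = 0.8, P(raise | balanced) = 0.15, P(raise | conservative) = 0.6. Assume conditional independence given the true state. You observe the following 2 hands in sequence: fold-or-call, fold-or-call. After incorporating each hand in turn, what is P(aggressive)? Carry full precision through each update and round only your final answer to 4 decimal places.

After 'fold-or-call': normaliser = 0.2·0.4500 + 0.85·0.2500 + 0.4·0.3000; P(aggressive) ≈ 0.2130, P(balanced) ≈ 0.5030, P(conservative) ≈ 0.2840
After 'fold-or-call': normaliser = 0.2·0.2130 + 0.85·0.5030 + 0.4·0.2840; P(aggressive) ≈ 0.0730, P(balanced) ≈ 0.7324, P(conservative) ≈ 0.1946

0.0730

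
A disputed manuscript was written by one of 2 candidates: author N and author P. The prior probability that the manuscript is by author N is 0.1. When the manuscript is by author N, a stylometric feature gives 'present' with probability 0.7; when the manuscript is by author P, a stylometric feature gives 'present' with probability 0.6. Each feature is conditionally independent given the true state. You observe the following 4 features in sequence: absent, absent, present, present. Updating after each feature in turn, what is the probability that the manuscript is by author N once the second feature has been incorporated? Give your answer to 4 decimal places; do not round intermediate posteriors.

0.0588

Apply Bayes' rule sequentially, carrying P(author N) forward.
After 'absent': P(author N) = 0.3·0.1000 / (0.3·0.1000 + 0.4·0.9000) ≈ 0.0769
After 'absent': P(author N) = 0.3·0.0769 / (0.3·0.0769 + 0.4·0.9231) ≈ 0.0588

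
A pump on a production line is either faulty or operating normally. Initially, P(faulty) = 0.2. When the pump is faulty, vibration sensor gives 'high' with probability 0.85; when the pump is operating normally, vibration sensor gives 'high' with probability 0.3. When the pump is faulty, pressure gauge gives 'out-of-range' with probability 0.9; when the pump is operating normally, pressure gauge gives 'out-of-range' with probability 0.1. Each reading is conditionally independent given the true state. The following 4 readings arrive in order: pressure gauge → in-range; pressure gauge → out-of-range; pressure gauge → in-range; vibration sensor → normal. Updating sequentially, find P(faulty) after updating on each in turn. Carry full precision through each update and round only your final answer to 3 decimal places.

0.006

After pressure gauge='in-range': P(faulty) = 0.1·0.2000 / (0.1·0.2000 + 0.9·0.8000) ≈ 0.0270
After pressure gauge='out-of-range': P(faulty) = 0.9·0.0270 / (0.9·0.0270 + 0.1·0.9730) ≈ 0.2000
After pressure gauge='in-range': P(faulty) = 0.1·0.2000 / (0.1·0.2000 + 0.9·0.8000) ≈ 0.0270
After vibration sensor='normal': P(faulty) = 0.15·0.0270 / (0.15·0.0270 + 0.7·0.9730) ≈ 0.0059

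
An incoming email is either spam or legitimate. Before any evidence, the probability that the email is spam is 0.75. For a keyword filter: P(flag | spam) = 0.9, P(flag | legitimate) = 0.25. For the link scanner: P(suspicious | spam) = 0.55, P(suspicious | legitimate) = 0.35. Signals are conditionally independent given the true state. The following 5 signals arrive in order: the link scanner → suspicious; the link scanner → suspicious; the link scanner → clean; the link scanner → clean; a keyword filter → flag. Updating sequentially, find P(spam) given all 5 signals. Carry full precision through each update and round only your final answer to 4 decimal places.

0.9274

After the link scanner='suspicious': P(spam) = 0.55·0.7500 / (0.55·0.7500 + 0.35·0.2500) ≈ 0.8250
After the link scanner='suspicious': P(spam) = 0.55·0.8250 / (0.55·0.8250 + 0.35·0.1750) ≈ 0.8811
After the link scanner='clean': P(spam) = 0.45·0.8811 / (0.45·0.8811 + 0.65·0.1189) ≈ 0.8368
After the link scanner='clean': P(spam) = 0.45·0.8368 / (0.45·0.8368 + 0.65·0.1632) ≈ 0.7803
After a keyword filter='flag': P(spam) = 0.9·0.7803 / (0.9·0.7803 + 0.25·0.2197) ≈ 0.9274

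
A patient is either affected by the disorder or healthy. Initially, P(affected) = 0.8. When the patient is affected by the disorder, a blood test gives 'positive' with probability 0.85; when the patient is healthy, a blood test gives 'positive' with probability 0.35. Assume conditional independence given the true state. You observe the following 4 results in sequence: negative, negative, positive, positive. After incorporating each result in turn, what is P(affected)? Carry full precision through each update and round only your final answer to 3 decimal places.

0.557

Each posterior becomes the prior for the next update.
After 'negative': P(affected) = 0.15·0.8000 / (0.15·0.8000 + 0.65·0.2000) ≈ 0.4800
After 'negative': P(affected) = 0.15·0.4800 / (0.15·0.4800 + 0.65·0.5200) ≈ 0.1756
After 'positive': P(affected) = 0.85·0.1756 / (0.85·0.1756 + 0.35·0.8244) ≈ 0.3409
After 'positive': P(affected) = 0.85·0.3409 / (0.85·0.3409 + 0.35·0.6591) ≈ 0.5568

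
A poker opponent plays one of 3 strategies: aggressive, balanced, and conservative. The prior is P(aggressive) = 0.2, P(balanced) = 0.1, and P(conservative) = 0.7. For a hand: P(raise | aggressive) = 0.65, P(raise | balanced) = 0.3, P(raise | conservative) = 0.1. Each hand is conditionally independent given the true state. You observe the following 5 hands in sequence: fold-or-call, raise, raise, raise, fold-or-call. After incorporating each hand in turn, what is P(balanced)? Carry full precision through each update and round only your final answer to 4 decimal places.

After 'fold-or-call': normaliser = 0.35·0.2000 + 0.7·0.1000 + 0.9·0.7000; P(aggressive) ≈ 0.0909, P(balanced) ≈ 0.0909, P(conservative) ≈ 0.8182
After 'raise': normaliser = 0.65·0.0909 + 0.3·0.0909 + 0.1·0.8182; P(aggressive) ≈ 0.3514, P(balanced) ≈ 0.1622, P(conservative) ≈ 0.4865
After 'raise': normaliser = 0.65·0.3514 + 0.3·0.1622 + 0.1·0.4865; P(aggressive) ≈ 0.7012, P(balanced) ≈ 0.1494, P(conservative) ≈ 0.1494
After 'raise': normaliser = 0.65·0.7012 + 0.3·0.1494 + 0.1·0.1494; P(aggressive) ≈ 0.8841, P(balanced) ≈ 0.0869, P(conservative) ≈ 0.0290
After 'fold-or-call': normaliser = 0.35·0.8841 + 0.7·0.0869 + 0.9·0.0290; P(aggressive) ≈ 0.7807, P(balanced) ≈ 0.1535, P(conservative) ≈ 0.0658

0.1535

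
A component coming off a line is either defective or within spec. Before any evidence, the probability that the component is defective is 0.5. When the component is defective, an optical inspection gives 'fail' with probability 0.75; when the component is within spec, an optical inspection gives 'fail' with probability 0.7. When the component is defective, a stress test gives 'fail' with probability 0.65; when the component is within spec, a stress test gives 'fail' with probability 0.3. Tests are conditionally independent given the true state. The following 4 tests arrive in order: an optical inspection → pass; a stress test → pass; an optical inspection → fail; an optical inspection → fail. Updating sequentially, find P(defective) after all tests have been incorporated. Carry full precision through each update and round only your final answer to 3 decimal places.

0.324

After an optical inspection='pass': P(defective) = 0.25·0.5000 / (0.25·0.5000 + 0.3·0.5000) ≈ 0.4545
After a stress test='pass': P(defective) = 0.35·0.4545 / (0.35·0.4545 + 0.7·0.5455) ≈ 0.2941
After an optical inspection='fail': P(defective) = 0.75·0.2941 / (0.75·0.2941 + 0.7·0.7059) ≈ 0.3086
After an optical inspection='fail': P(defective) = 0.75·0.3086 / (0.75·0.3086 + 0.7·0.6914) ≈ 0.3236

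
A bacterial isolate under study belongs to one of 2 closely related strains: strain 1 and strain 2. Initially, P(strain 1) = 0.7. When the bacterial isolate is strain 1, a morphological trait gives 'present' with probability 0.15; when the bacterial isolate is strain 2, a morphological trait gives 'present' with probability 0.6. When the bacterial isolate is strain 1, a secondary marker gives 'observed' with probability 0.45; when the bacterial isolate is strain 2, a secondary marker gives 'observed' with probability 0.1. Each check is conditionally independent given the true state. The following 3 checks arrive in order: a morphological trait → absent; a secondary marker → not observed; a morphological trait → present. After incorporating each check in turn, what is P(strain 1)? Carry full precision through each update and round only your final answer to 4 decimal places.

After a morphological trait='absent': P(strain 1) = 0.85·0.7000 / (0.85·0.7000 + 0.4·0.3000) ≈ 0.8322
After a secondary marker='not observed': P(strain 1) = 0.55·0.8322 / (0.55·0.8322 + 0.9·0.1678) ≈ 0.7519
After a morphological trait='present': P(strain 1) = 0.15·0.7519 / (0.15·0.7519 + 0.6·0.2481) ≈ 0.4310

0.4310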